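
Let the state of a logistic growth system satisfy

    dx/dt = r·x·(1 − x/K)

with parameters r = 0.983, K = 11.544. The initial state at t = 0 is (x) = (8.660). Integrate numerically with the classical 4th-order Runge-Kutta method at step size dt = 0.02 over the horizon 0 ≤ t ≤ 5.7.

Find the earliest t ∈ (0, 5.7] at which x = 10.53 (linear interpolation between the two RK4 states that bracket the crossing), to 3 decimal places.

t=0.000: state=(8.660)
step 1 (dt=0.02): k1=(2.127), k2=(2.116), k3=(2.116), k4=(2.106); state += dt/6·(k1+2k2+2k3+k4)
t=0.020: state=(8.702)
t=0.040: state=(8.744)
t=0.060: state=(8.786)
continuing one RK4 step at a time; state shown every 10 steps (Δt=0.2):
t=0.200: state=(9.064)
t=0.400: state=(9.426)
t=0.600: state=(9.745)
t=0.800: state=(10.024)
t=1.000: state=(10.265)
t=1.200: state=(10.472)
t=1.260: state=(10.528)
next step: t=1.280: state=(10.546) — x has crossed 10.53
linear interpolation between t=1.260 (10.52796) and t=1.280 (10.54603) → t≈1.262

t = 1.262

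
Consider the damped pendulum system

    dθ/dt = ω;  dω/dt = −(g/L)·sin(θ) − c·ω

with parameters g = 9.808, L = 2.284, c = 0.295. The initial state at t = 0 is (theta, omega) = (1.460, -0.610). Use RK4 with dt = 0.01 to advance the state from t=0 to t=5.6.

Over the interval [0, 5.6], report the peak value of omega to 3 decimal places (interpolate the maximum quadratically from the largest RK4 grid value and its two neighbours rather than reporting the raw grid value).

t=0.000: state=(1.460, -0.610)
step 1 (dt=0.01): k1=(-0.610, -4.088), k2=(-0.630, -4.080), k3=(-0.630, -4.080), k4=(-0.651, -4.073); state += dt/6·(k1+2k2+2k3+k4)
t=0.010: state=(1.454, -0.651)
t=0.020: state=(1.447, -0.691)
t=0.030: state=(1.440, -0.732)
continuing one RK4 step at a time; state shown every 20 steps (Δt=0.2):
t=0.200: state=(1.259, -1.391)
t=0.400: state=(0.912, -2.049)
t=0.600: state=(0.456, -2.457)
t=0.800: state=(-0.045, -2.482)
t=1.000: state=(-0.510, -2.107)
t=1.200: state=(-0.869, -1.450)
t=1.400: state=(-1.082, -0.671)
t=1.600: state=(-1.137, 0.119)
t=1.800: state=(-1.038, 0.855)
t=2.000: state=(-0.803, 1.473)
t=2.200: state=(-0.463, 1.883)
t=2.400: state=(-0.070, 1.993)
t=2.600: state=(0.312, 1.774)
t=2.800: state=(0.622, 1.291)
t=3.000: state=(0.819, 0.661)
t=3.200: state=(0.884, -0.010)
t=3.400: state=(0.817, -0.642)
t=3.600: state=(0.634, -1.163)
t=3.800: state=(0.364, -1.498)
t=4.000: state=(0.052, -1.583)
t=4.200: state=(-0.251, -1.406)
t=4.400: state=(-0.496, -1.016)
t=4.600: state=(-0.649, -0.500)
t=4.800: state=(-0.694, 0.054)
t=5.000: state=(-0.630, 0.569)
t=5.200: state=(-0.473, 0.977)
t=5.400: state=(-0.251, 1.218)
t=5.600: state=(0.000, 1.252)
largest grid value and its neighbours: omega(2.360)=1.99765, omega(2.370)=1.99773, omega(2.380)=1.99697
parabola through these three points peaks at t≈2.366 with omega≈1.99780

max omega = 1.998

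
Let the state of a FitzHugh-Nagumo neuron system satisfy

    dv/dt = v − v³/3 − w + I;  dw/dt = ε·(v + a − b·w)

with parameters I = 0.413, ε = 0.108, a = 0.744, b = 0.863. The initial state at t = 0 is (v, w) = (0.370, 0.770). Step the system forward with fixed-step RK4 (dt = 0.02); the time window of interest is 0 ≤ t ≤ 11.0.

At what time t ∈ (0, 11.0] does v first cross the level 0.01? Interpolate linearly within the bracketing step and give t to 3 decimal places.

t=0.000: state=(0.370, 0.770)
step 1 (dt=0.02): k1=(-0.004, 0.049), k2=(-0.004, 0.048), k3=(-0.004, 0.048), k4=(-0.005, 0.048); state += dt/6·(k1+2k2+2k3+k4)
t=0.020: state=(0.370, 0.771)
t=0.040: state=(0.370, 0.772)
t=0.060: state=(0.370, 0.773)
continuing one RK4 step at a time; state shown every 25 steps (Δt=0.5):
t=0.500: state=(0.361, 0.794)
t=1.000: state=(0.332, 0.815)
t=1.500: state=(0.274, 0.833)
t=2.000: state=(0.173, 0.847)
t=2.460: state=(0.018, 0.852)
next step: t=2.480: state=(0.010, 0.852) — v has crossed 0.01
linear interpolation between t=2.460 (0.01816) and t=2.480 (0.00966) → t≈2.479

t = 2.479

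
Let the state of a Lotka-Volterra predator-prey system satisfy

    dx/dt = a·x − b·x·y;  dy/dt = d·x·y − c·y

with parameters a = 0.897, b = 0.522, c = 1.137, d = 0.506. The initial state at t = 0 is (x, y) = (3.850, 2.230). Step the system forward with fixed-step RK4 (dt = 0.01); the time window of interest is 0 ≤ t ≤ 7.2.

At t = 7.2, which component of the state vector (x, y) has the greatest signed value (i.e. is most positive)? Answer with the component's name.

t=0.000: state=(3.850, 2.230)
step 1 (dt=0.01): k1=(-1.028, 1.809), k2=(-1.045, 1.810), k3=(-1.045, 1.810), k4=(-1.062, 1.812); state += dt/6·(k1+2k2+2k3+k4)
t=0.010: state=(3.840, 2.248)
t=0.020: state=(3.829, 2.266)
t=0.030: state=(3.818, 2.284)
continuing one RK4 step at a time; state shown every 25 steps (Δt=0.25):
t=0.250: state=(3.497, 2.676)
t=0.500: state=(3.009, 3.042)
t=0.750: state=(2.494, 3.241)
t=1.000: state=(2.039, 3.246)
t=1.250: state=(1.686, 3.089)
t=1.500: state=(1.433, 2.829)
t=1.750: state=(1.264, 2.523)
t=2.000: state=(1.162, 2.212)
t=2.250: state=(1.110, 1.921)
t=2.500: state=(1.100, 1.662)
t=2.750: state=(1.125, 1.439)
t=3.000: state=(1.181, 1.253)
t=3.250: state=(1.268, 1.101)
t=3.500: state=(1.386, 0.979)
t=3.750: state=(1.536, 0.886)
t=4.000: state=(1.721, 0.819)
t=4.250: state=(1.941, 0.777)
t=4.500: state=(2.197, 0.759)
t=4.750: state=(2.490, 0.769)
t=5.000: state=(2.812, 0.809)
t=5.250: state=(3.152, 0.887)
t=5.500: state=(3.486, 1.016)
t=5.750: state=(3.775, 1.211)
t=6.000: state=(3.964, 1.490)
t=6.250: state=(3.991, 1.858)
t=6.500: state=(3.811, 2.295)
t=6.750: state=(3.432, 2.736)
t=7.000: state=(2.934, 3.082)
t=7.200: state=(2.521, 3.236)
compare at T: x=2.521, y=3.236

largest component: y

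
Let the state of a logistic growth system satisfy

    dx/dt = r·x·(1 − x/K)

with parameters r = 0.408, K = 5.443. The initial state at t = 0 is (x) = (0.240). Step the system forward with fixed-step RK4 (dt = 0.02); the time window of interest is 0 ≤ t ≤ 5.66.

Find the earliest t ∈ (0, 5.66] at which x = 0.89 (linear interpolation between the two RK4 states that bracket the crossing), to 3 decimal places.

t=0.000: state=(0.240)
step 1 (dt=0.02): k1=(0.094), k2=(0.094), k3=(0.094), k4=(0.094); state += dt/6·(k1+2k2+2k3+k4)
t=0.020: state=(0.242)
t=0.040: state=(0.244)
t=0.060: state=(0.246)
continuing one RK4 step at a time; state shown every 10 steps (Δt=0.2):
t=0.200: state=(0.259)
t=0.400: state=(0.280)
t=0.600: state=(0.303)
t=0.800: state=(0.327)
t=1.000: state=(0.353)
t=1.200: state=(0.381)
t=1.400: state=(0.411)
t=1.600: state=(0.443)
t=1.800: state=(0.477)
t=2.000: state=(0.514)
t=2.200: state=(0.553)
t=2.400: state=(0.595)
t=2.600: state=(0.640)
t=2.800: state=(0.688)
t=3.000: state=(0.738)
t=3.200: state=(0.792)
t=3.400: state=(0.848)
t=3.520: state=(0.884)
next step: t=3.540: state=(0.890) — x has crossed 0.89
linear interpolation between t=3.520 (0.88416) and t=3.540 (0.89021) → t≈3.539

t = 3.539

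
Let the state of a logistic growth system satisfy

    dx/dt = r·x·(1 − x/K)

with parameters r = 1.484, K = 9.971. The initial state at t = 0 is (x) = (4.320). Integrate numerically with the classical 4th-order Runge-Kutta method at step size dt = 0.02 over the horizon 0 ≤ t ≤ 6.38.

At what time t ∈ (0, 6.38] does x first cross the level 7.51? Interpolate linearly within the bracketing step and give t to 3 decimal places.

t=0.000: state=(4.320)
step 1 (dt=0.02): k1=(3.633), k2=(3.640), k3=(3.640), k4=(3.647); state += dt/6·(k1+2k2+2k3+k4)
t=0.020: state=(4.393)
t=0.040: state=(4.466)
t=0.060: state=(4.539)
continuing one RK4 step at a time; state shown every 25 steps (Δt=0.5):
t=0.500: state=(6.144)
t=0.920: state=(7.475)
next step: t=0.940: state=(7.530) — x has crossed 7.51
linear interpolation between t=0.920 (7.47468) and t=0.940 (7.52981) → t≈0.933

t = 0.933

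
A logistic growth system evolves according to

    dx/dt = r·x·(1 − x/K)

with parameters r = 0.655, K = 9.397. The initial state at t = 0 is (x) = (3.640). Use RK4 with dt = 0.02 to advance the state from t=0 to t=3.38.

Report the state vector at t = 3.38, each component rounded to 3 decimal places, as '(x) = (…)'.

(x) = (8.012)

t=0.000: state=(3.640)
step 1 (dt=0.02): k1=(1.461), k2=(1.463), k3=(1.463), k4=(1.465); state += dt/6·(k1+2k2+2k3+k4)
t=0.020: state=(3.669)
t=0.040: state=(3.699)
t=0.060: state=(3.728)
continuing one RK4 step at a time; state shown every 10 steps (Δt=0.2):
t=0.200: state=(3.936)
t=0.400: state=(4.239)
t=0.600: state=(4.545)
t=0.800: state=(4.852)
t=1.000: state=(5.159)
t=1.200: state=(5.461)
t=1.400: state=(5.757)
t=1.600: state=(6.045)
t=1.800: state=(6.322)
t=2.000: state=(6.586)
t=2.200: state=(6.837)
t=2.400: state=(7.074)
t=2.600: state=(7.295)
t=2.800: state=(7.501)
t=3.000: state=(7.692)
t=3.200: state=(7.867)
t=3.380: state=(8.012)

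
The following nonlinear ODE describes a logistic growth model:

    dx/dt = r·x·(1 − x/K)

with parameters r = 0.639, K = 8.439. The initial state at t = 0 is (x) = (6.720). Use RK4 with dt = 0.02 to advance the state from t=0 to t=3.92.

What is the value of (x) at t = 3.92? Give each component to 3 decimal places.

(x) = (8.266)

t=0.000: state=(6.720)
step 1 (dt=0.02): k1=(0.875), k2=(0.871), k3=(0.871), k4=(0.868); state += dt/6·(k1+2k2+2k3+k4)
t=0.020: state=(6.737)
t=0.040: state=(6.755)
t=0.060: state=(6.772)
continuing one RK4 step at a time; state shown every 10 steps (Δt=0.2):
t=0.200: state=(6.888)
t=0.400: state=(7.044)
t=0.600: state=(7.186)
t=0.800: state=(7.316)
t=1.000: state=(7.435)
t=1.200: state=(7.543)
t=1.400: state=(7.640)
t=1.600: state=(7.728)
t=1.800: state=(7.807)
t=2.000: state=(7.878)
t=2.200: state=(7.941)
t=2.400: state=(7.998)
t=2.600: state=(8.048)
t=2.800: state=(8.093)
t=3.000: state=(8.133)
t=3.200: state=(8.169)
t=3.400: state=(8.200)
t=3.600: state=(8.228)
t=3.800: state=(8.253)
t=3.920: state=(8.266)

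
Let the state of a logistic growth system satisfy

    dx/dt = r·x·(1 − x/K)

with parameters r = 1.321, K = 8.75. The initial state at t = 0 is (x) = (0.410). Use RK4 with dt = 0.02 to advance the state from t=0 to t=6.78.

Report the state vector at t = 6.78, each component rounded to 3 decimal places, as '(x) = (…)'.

t=0.000: state=(0.410)
step 1 (dt=0.02): k1=(0.516), k2=(0.522), k3=(0.522), k4=(0.529); state += dt/6·(k1+2k2+2k3+k4)
t=0.020: state=(0.420)
t=0.040: state=(0.431)
t=0.060: state=(0.442)
continuing one RK4 step at a time; state shown every 25 steps (Δt=0.5):
t=0.500: state=(0.760)
t=1.000: state=(1.361)
t=1.500: state=(2.300)
t=2.000: state=(3.573)
t=2.500: state=(5.005)
t=3.000: state=(6.310)
t=3.500: state=(7.293)
t=4.000: state=(7.932)
t=4.500: state=(8.307)
t=5.000: state=(8.516)
t=5.500: state=(8.627)
t=6.000: state=(8.686)
t=6.500: state=(8.717)
t=6.780: state=(8.727)

(x) = (8.727)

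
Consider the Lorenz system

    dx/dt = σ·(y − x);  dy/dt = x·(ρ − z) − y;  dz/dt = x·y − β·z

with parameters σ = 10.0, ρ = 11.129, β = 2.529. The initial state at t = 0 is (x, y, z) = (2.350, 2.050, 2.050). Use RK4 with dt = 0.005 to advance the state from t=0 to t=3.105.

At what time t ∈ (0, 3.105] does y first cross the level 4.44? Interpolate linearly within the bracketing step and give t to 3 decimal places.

t=0.000: state=(2.350, 2.050, 2.050)
step 1 (dt=0.005): k1=(-3.000, 19.286, -0.367), k2=(-2.443, 19.171, -0.267), k3=(-2.460, 19.184, -0.265), k4=(-1.918, 19.081, -0.165); state += dt/6·(k1+2k2+2k3+k4)
t=0.005: state=(2.338, 2.146, 2.049)
t=0.010: state=(2.331, 2.241, 2.048)
t=0.015: state=(2.329, 2.335, 2.049)
t=0.120: state=(3.109, 4.434, 2.406)
next step: t=0.125: state=(3.176, 4.549, 2.445) — y has crossed 4.44
linear interpolation between t=0.120 (4.43429) and t=0.125 (4.54858) → t≈0.120

t = 0.120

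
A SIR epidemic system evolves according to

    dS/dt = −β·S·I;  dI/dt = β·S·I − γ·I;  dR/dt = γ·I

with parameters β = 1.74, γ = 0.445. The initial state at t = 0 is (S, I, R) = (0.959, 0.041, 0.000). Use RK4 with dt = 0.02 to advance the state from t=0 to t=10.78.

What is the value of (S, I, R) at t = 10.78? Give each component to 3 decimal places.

(S, I, R) = (0.024, 0.034, 0.942)

t=0.000: state=(0.959, 0.041, 0.000)
step 1 (dt=0.02): k1=(-0.068, 0.050, 0.018), k2=(-0.069, 0.051, 0.018), k3=(-0.069, 0.051, 0.018), k4=(-0.070, 0.051, 0.019); state += dt/6·(k1+2k2+2k3+k4)
t=0.020: state=(0.958, 0.042, 0.000)
t=0.040: state=(0.956, 0.043, 0.001)
t=0.060: state=(0.955, 0.044, 0.001)
continuing one RK4 step at a time; state shown every 25 steps (Δt=0.5):
t=0.500: state=(0.913, 0.074, 0.012)
t=1.000: state=(0.838, 0.128, 0.035)
t=1.500: state=(0.727, 0.202, 0.071)
t=2.000: state=(0.587, 0.287, 0.125)
t=2.500: state=(0.443, 0.360, 0.198)
t=3.000: state=(0.317, 0.400, 0.283)
t=3.500: state=(0.223, 0.404, 0.373)
t=4.000: state=(0.158, 0.381, 0.461)
t=4.500: state=(0.115, 0.343, 0.541)
t=5.000: state=(0.087, 0.300, 0.613)
t=5.500: state=(0.069, 0.257, 0.675)
t=6.000: state=(0.056, 0.217, 0.727)
t=6.500: state=(0.047, 0.181, 0.772)
t=7.000: state=(0.041, 0.151, 0.809)
t=7.500: state=(0.036, 0.125, 0.839)
t=8.000: state=(0.033, 0.103, 0.864)
t=8.500: state=(0.030, 0.085, 0.885)
t=9.000: state=(0.028, 0.070, 0.902)
t=9.500: state=(0.027, 0.057, 0.916)
t=10.000: state=(0.025, 0.047, 0.928)
t=10.500: state=(0.025, 0.038, 0.937)
t=10.780: state=(0.024, 0.034, 0.942)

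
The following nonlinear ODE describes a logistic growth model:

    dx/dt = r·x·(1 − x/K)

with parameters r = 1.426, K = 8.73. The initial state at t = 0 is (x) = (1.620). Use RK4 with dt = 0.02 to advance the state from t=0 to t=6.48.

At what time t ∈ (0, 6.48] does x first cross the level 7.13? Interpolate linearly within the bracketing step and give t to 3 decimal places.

t=0.000: state=(1.620)
step 1 (dt=0.02): k1=(1.881), k2=(1.898), k3=(1.898), k4=(1.915); state += dt/6·(k1+2k2+2k3+k4)
t=0.020: state=(1.658)
t=0.040: state=(1.697)
t=0.060: state=(1.736)
continuing one RK4 step at a time; state shown every 25 steps (Δt=0.5):
t=0.500: state=(2.770)
t=1.000: state=(4.249)
t=1.500: state=(5.755)
t=2.000: state=(6.965)
t=2.080: state=(7.120)
next step: t=2.100: state=(7.158) — x has crossed 7.13
linear interpolation between t=2.080 (7.12043) and t=2.100 (7.15754) → t≈2.085

t = 2.085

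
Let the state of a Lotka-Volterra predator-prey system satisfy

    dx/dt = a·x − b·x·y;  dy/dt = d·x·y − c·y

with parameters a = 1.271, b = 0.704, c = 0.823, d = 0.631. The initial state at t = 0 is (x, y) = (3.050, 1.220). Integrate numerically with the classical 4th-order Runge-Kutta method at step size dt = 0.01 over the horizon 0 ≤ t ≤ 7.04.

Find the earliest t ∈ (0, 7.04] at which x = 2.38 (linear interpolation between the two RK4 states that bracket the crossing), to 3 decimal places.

t = 0.919

t=0.000: state=(3.050, 1.220)
step 1 (dt=0.01): k1=(1.257, 1.344), k2=(1.245, 1.356), k3=(1.245, 1.356), k4=(1.233, 1.369); state += dt/6·(k1+2k2+2k3+k4)
t=0.010: state=(3.062, 1.234)
t=0.020: state=(3.075, 1.247)
t=0.030: state=(3.087, 1.261)
continuing one RK4 step at a time; state shown every 25 steps (Δt=0.25):
t=0.250: state=(3.267, 1.639)
t=0.500: state=(3.200, 2.232)
t=0.750: state=(2.793, 2.928)
t=0.910: state=(2.404, 3.338)
next step: t=0.920: state=(2.378, 3.361) — x has crossed 2.38
linear interpolation between t=0.910 (2.40392) and t=0.920 (2.37793) → t≈0.919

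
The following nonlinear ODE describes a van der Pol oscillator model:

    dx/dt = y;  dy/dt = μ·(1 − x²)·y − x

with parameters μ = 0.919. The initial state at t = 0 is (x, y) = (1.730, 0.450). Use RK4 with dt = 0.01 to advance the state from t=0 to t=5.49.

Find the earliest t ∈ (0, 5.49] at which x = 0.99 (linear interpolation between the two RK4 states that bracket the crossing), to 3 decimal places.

t = 1.442

t=0.000: state=(1.730, 0.450)
step 1 (dt=0.01): k1=(0.450, -2.554), k2=(0.437, -2.536), k3=(0.437, -2.536), k4=(0.425, -2.518); state += dt/6·(k1+2k2+2k3+k4)
t=0.010: state=(1.734, 0.425)
t=0.020: state=(1.738, 0.400)
t=0.030: state=(1.742, 0.375)
continuing one RK4 step at a time; state shown every 20 steps (Δt=0.2):
t=0.200: state=(1.774, 0.015)
t=0.400: state=(1.745, -0.283)
t=0.600: state=(1.667, -0.487)
t=0.800: state=(1.553, -0.644)
t=1.000: state=(1.411, -0.783)
t=1.200: state=(1.240, -0.930)
t=1.400: state=(1.037, -1.102)
t=1.440: state=(0.992, -1.142)
next step: t=1.450: state=(0.981, -1.152) — x has crossed 0.99
linear interpolation between t=1.440 (0.99215) and t=1.450 (0.98068) → t≈1.442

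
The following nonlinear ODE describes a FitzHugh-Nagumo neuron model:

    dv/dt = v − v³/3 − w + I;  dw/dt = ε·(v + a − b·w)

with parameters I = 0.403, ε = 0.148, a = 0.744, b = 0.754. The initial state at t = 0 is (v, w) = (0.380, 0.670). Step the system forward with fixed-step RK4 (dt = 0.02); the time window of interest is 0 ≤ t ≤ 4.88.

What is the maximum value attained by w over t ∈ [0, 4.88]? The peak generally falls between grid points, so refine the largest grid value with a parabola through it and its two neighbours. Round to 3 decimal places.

max w = 1.014

t=0.000: state=(0.380, 0.670)
step 1 (dt=0.02): k1=(0.095, 0.092), k2=(0.095, 0.092), k3=(0.095, 0.092), k4=(0.094, 0.092); state += dt/6·(k1+2k2+2k3+k4)
t=0.020: state=(0.382, 0.672)
t=0.040: state=(0.384, 0.674)
t=0.060: state=(0.386, 0.676)
continuing one RK4 step at a time; state shown every 10 steps (Δt=0.2):
t=0.200: state=(0.399, 0.688)
t=0.400: state=(0.417, 0.707)
t=0.600: state=(0.434, 0.726)
t=0.800: state=(0.450, 0.744)
t=1.000: state=(0.466, 0.763)
t=1.200: state=(0.479, 0.782)
t=1.400: state=(0.491, 0.801)
t=1.600: state=(0.501, 0.819)
t=1.800: state=(0.508, 0.838)
t=2.000: state=(0.512, 0.856)
t=2.200: state=(0.514, 0.874)
t=2.400: state=(0.511, 0.891)
t=2.600: state=(0.505, 0.908)
t=2.800: state=(0.494, 0.925)
t=3.000: state=(0.477, 0.940)
t=3.200: state=(0.455, 0.955)
t=3.400: state=(0.426, 0.968)
t=3.600: state=(0.388, 0.981)
t=3.800: state=(0.342, 0.992)
t=4.000: state=(0.284, 1.001)
t=4.200: state=(0.212, 1.008)
t=4.400: state=(0.124, 1.012)
t=4.600: state=(0.016, 1.014)
t=4.800: state=(-0.115, 1.012)
t=4.880: state=(-0.175, 1.010)
largest grid value and its neighbours: w(4.580)=1.01375, w(4.600)=1.01376, w(4.620)=1.01373
parabola through these three points peaks at t≈4.593 with w≈1.01376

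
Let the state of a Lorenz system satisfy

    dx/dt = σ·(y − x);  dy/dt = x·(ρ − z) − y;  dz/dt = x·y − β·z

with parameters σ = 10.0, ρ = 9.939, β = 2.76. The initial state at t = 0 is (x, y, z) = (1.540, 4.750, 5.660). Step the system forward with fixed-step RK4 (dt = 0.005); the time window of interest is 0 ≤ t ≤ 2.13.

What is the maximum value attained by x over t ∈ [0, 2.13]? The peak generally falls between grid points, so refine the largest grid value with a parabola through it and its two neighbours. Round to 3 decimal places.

max x = 6.810

t=0.000: state=(1.540, 4.750, 5.660)
step 1 (dt=0.005): k1=(32.100, 1.840, -8.307), k2=(31.343, 2.212, -7.861), k3=(31.372, 2.201, -7.871), k4=(30.641, 2.567, -7.434); state += dt/6·(k1+2k2+2k3+k4)
t=0.005: state=(1.697, 4.761, 5.621)
t=0.010: state=(1.847, 4.776, 5.586)
t=0.015: state=(1.990, 4.794, 5.555)
continuing one RK4 step at a time; state shown every 20 steps (Δt=0.1):
t=0.100: state=(3.793, 5.486, 5.562)
t=0.200: state=(5.295, 6.651, 6.688)
t=0.300: state=(6.434, 7.271, 8.741)
t=0.400: state=(6.798, 6.642, 10.764)
t=0.500: state=(6.171, 5.170, 11.545)
t=0.600: state=(5.050, 3.929, 10.955)
t=0.700: state=(4.100, 3.366, 9.731)
t=0.800: state=(3.608, 3.351, 8.488)
t=0.900: state=(3.558, 3.697, 7.528)
t=1.000: state=(3.856, 4.300, 7.002)
t=1.100: state=(4.412, 5.060, 7.009)
t=1.200: state=(5.099, 5.788, 7.595)
t=1.300: state=(5.706, 6.183, 8.631)
t=1.400: state=(5.974, 6.008, 9.706)
t=1.500: state=(5.773, 5.365, 10.306)
t=1.600: state=(5.247, 4.656, 10.223)
t=1.700: state=(4.688, 4.199, 9.657)
t=1.800: state=(4.317, 4.074, 8.934)
t=1.900: state=(4.207, 4.226, 8.310)
t=2.000: state=(4.338, 4.570, 7.941)
t=2.100: state=(4.644, 5.008, 7.907)
t=2.130: state=(4.756, 5.138, 7.966)
largest grid value and its neighbours: x(0.380)=6.80811, x(0.385)=6.80971, x(0.390)=6.80861
parabola through these three points peaks at t≈0.385 with x≈6.80972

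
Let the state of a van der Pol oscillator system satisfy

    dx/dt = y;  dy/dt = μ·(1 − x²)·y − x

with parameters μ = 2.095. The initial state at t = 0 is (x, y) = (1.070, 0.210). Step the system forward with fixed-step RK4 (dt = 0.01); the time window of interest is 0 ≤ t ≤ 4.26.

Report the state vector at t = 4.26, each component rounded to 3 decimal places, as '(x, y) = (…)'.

t=0.000: state=(1.070, 0.210)
step 1 (dt=0.01): k1=(0.210, -1.134), k2=(0.204, -1.134), k3=(0.204, -1.134), k4=(0.199, -1.134); state += dt/6·(k1+2k2+2k3+k4)
t=0.010: state=(1.072, 0.199)
t=0.020: state=(1.074, 0.187)
t=0.030: state=(1.076, 0.176)
continuing one RK4 step at a time; state shown every 20 steps (Δt=0.2):
t=0.200: state=(1.089, -0.013)
t=0.400: state=(1.066, -0.222)
t=0.600: state=(1.002, -0.420)
t=0.800: state=(0.897, -0.632)
t=1.000: state=(0.745, -0.900)
t=1.200: state=(0.528, -1.297)
t=1.400: state=(0.210, -1.944)
t=1.600: state=(-0.273, -2.931)
t=1.800: state=(-0.949, -3.645)
t=2.000: state=(-1.597, -2.497)
t=2.200: state=(-1.911, -0.771)
t=2.400: state=(-1.975, -0.008)
t=2.600: state=(-1.948, 0.227)
t=2.800: state=(-1.894, 0.305)
t=3.000: state=(-1.829, 0.342)
t=3.200: state=(-1.758, 0.370)
t=3.400: state=(-1.681, 0.399)
t=3.600: state=(-1.598, 0.433)
t=3.800: state=(-1.507, 0.476)
t=4.000: state=(-1.406, 0.531)
t=4.200: state=(-1.293, 0.606)
t=4.260: state=(-1.256, 0.634)

(x, y) = (-1.256, 0.634)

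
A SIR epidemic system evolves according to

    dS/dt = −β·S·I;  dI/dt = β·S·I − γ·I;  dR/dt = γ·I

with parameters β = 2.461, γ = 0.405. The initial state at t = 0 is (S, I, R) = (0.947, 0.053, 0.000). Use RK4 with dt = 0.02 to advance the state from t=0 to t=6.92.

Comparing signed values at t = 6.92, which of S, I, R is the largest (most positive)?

largest component: R

t=0.000: state=(0.947, 0.053, 0.000)
step 1 (dt=0.02): k1=(-0.124, 0.102, 0.021), k2=(-0.126, 0.104, 0.022), k3=(-0.126, 0.104, 0.022), k4=(-0.128, 0.106, 0.022); state += dt/6·(k1+2k2+2k3+k4)
t=0.020: state=(0.944, 0.055, 0.000)
t=0.040: state=(0.942, 0.057, 0.001)
t=0.060: state=(0.939, 0.059, 0.001)
continuing one RK4 step at a time; state shown every 25 steps (Δt=0.5):
t=0.500: state=(0.850, 0.132, 0.018)
t=1.000: state=(0.666, 0.276, 0.058)
t=1.500: state=(0.427, 0.442, 0.131)
t=2.000: state=(0.231, 0.537, 0.232)
t=2.500: state=(0.118, 0.539, 0.342)
t=3.000: state=(0.063, 0.490, 0.447)
t=3.500: state=(0.036, 0.425, 0.540)
t=4.000: state=(0.022, 0.359, 0.619)
t=4.500: state=(0.015, 0.300, 0.686)
t=5.000: state=(0.010, 0.249, 0.741)
t=5.500: state=(0.008, 0.205, 0.787)
t=6.000: state=(0.006, 0.169, 0.825)
t=6.500: state=(0.005, 0.139, 0.856)
t=6.920: state=(0.005, 0.118, 0.877)
compare at T: S=0.005, I=0.118, R=0.877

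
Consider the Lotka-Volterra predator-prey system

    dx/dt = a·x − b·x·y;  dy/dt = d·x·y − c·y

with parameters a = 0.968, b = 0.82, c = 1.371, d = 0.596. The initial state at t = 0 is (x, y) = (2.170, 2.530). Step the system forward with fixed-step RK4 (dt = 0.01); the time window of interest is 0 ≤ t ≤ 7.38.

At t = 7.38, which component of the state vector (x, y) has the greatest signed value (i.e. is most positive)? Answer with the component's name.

largest component: x

t=0.000: state=(2.170, 2.530)
step 1 (dt=0.01): k1=(-2.401, -0.197), k2=(-2.386, -0.215), k3=(-2.386, -0.214), k4=(-2.371, -0.232); state += dt/6·(k1+2k2+2k3+k4)
t=0.010: state=(2.146, 2.528)
t=0.020: state=(2.123, 2.525)
t=0.030: state=(2.099, 2.523)
continuing one RK4 step at a time; state shown every 25 steps (Δt=0.25):
t=0.250: state=(1.665, 2.384)
t=0.500: state=(1.336, 2.112)
t=0.750: state=(1.140, 1.801)
t=1.000: state=(1.035, 1.501)
t=1.250: state=(0.997, 1.239)
t=1.500: state=(1.008, 1.021)
t=1.750: state=(1.061, 0.845)
t=2.000: state=(1.153, 0.707)
t=2.250: state=(1.286, 0.601)
t=2.500: state=(1.460, 0.523)
t=2.750: state=(1.680, 0.469)
t=3.000: state=(1.951, 0.436)
t=3.250: state=(2.277, 0.424)
t=3.500: state=(2.657, 0.434)
t=3.750: state=(3.086, 0.473)
t=4.000: state=(3.542, 0.550)
t=4.250: state=(3.981, 0.684)
t=4.500: state=(4.317, 0.902)
t=4.750: state=(4.427, 1.233)
t=5.000: state=(4.193, 1.672)
t=5.250: state=(3.614, 2.130)
t=5.500: state=(2.868, 2.452)
t=5.750: state=(2.182, 2.531)
t=6.000: state=(1.674, 2.389)
t=6.250: state=(1.341, 2.119)
t=6.500: state=(1.143, 1.807)
t=6.750: state=(1.037, 1.507)
t=7.000: state=(0.997, 1.244)
t=7.250: state=(1.007, 1.025)
t=7.380: state=(1.029, 0.928)
compare at T: x=1.029, y=0.928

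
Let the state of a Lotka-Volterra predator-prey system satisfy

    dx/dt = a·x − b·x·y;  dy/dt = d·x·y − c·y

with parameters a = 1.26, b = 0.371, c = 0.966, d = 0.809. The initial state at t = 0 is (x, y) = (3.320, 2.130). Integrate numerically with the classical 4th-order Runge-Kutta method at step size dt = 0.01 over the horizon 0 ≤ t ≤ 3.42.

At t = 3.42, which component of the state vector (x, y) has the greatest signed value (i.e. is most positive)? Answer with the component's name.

largest component: y

t=0.000: state=(3.320, 2.130)
step 1 (dt=0.01): k1=(1.560, 3.663), k2=(1.541, 3.708), k3=(1.540, 3.709), k4=(1.521, 3.754); state += dt/6·(k1+2k2+2k3+k4)
t=0.010: state=(3.335, 2.167)
t=0.020: state=(3.350, 2.205)
t=0.030: state=(3.365, 2.244)
continuing one RK4 step at a time; state shown every 20 steps (Δt=0.2):
t=0.200: state=(3.532, 3.066)
t=0.400: state=(3.446, 4.466)
t=0.600: state=(2.986, 6.225)
t=0.800: state=(2.272, 7.864)
t=1.000: state=(1.565, 8.827)
t=1.200: state=(1.036, 8.956)
t=1.400: state=(0.696, 8.474)
t=1.600: state=(0.491, 7.679)
t=1.800: state=(0.370, 6.781)
t=2.000: state=(0.297, 5.896)
t=2.200: state=(0.255, 5.081)
t=2.400: state=(0.231, 4.355)
t=2.600: state=(0.220, 3.723)
t=2.800: state=(0.220, 3.180)
t=3.000: state=(0.227, 2.717)
t=3.200: state=(0.242, 2.326)
t=3.400: state=(0.266, 1.998)
t=3.420: state=(0.269, 1.968)
compare at T: x=0.269, y=1.968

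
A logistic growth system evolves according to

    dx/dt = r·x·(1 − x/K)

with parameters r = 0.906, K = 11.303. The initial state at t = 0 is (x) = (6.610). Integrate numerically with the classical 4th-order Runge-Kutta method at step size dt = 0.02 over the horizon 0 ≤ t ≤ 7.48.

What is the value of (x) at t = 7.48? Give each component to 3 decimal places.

(x) = (11.294)

t=0.000: state=(6.610)
step 1 (dt=0.02): k1=(2.486), k2=(2.483), k3=(2.483), k4=(2.479); state += dt/6·(k1+2k2+2k3+k4)
t=0.020: state=(6.660)
t=0.040: state=(6.709)
t=0.060: state=(6.758)
continuing one RK4 step at a time; state shown every 25 steps (Δt=0.5):
t=0.500: state=(7.788)
t=1.000: state=(8.783)
t=1.500: state=(9.559)
t=2.000: state=(10.129)
t=2.500: state=(10.527)
t=3.000: state=(10.797)
t=3.500: state=(10.976)
t=4.000: state=(11.093)
t=4.500: state=(11.169)
t=5.000: state=(11.217)
t=5.500: state=(11.248)
t=6.000: state=(11.268)
t=6.500: state=(11.281)
t=7.000: state=(11.289)
t=7.480: state=(11.294)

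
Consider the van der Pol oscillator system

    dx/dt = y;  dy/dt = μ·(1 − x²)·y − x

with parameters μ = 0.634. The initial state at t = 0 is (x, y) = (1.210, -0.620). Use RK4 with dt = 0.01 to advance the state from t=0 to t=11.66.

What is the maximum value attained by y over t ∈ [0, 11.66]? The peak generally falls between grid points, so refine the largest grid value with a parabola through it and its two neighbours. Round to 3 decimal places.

max y = 2.334

t=0.000: state=(1.210, -0.620)
step 1 (dt=0.01): k1=(-0.620, -1.028), k2=(-0.625, -1.026), k3=(-0.625, -1.026), k4=(-0.630, -1.024); state += dt/6·(k1+2k2+2k3+k4)
t=0.010: state=(1.204, -0.630)
t=0.020: state=(1.197, -0.640)
t=0.030: state=(1.191, -0.651)
continuing one RK4 step at a time; state shown every 50 steps (Δt=0.5):
t=0.500: state=(0.774, -1.127)
t=1.000: state=(0.070, -1.698)
t=1.500: state=(-0.880, -1.960)
t=2.000: state=(-1.661, -0.974)
t=2.500: state=(-1.839, 0.158)
t=3.000: state=(-1.601, 0.734)
t=3.500: state=(-1.129, 1.161)
t=4.000: state=(-0.417, 1.722)
t=4.500: state=(0.601, 2.272)
t=5.000: state=(1.620, 1.494)
t=5.500: state=(1.980, 0.050)
t=6.000: state=(1.810, -0.632)
t=6.500: state=(1.394, -1.024)
t=7.000: state=(0.772, -1.495)
t=7.500: state=(-0.136, -2.145)
t=8.000: state=(-1.263, -2.084)
t=8.500: state=(-1.941, -0.560)
t=9.000: state=(-1.938, 0.425)
t=9.500: state=(-1.606, 0.867)
t=10.000: state=(-1.076, 1.270)
t=10.500: state=(-0.303, 1.860)
t=11.000: state=(0.776, 2.332)
t=11.500: state=(1.747, 1.265)
t=11.660: state=(1.907, 0.735)
largest grid value and its neighbours: y(10.970)=2.33378, y(10.980)=2.33379, y(10.990)=2.33305
parabola through these three points peaks at t≈10.975 with y≈2.33388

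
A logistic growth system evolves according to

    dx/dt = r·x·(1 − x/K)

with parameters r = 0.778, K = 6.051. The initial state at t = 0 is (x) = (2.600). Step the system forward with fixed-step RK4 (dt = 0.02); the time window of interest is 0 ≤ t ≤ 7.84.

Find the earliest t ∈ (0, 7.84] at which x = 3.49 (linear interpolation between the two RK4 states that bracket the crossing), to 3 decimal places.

t = 0.762

t=0.000: state=(2.600)
step 1 (dt=0.02): k1=(1.154), k2=(1.155), k3=(1.155), k4=(1.156); state += dt/6·(k1+2k2+2k3+k4)
t=0.020: state=(2.623)
t=0.040: state=(2.646)
t=0.060: state=(2.669)
continuing one RK4 step at a time; state shown every 25 steps (Δt=0.5):
t=0.500: state=(3.185)
t=0.760: state=(3.488)
next step: t=0.780: state=(3.511) — x has crossed 3.49
linear interpolation between t=0.760 (3.48797) and t=0.780 (3.51093) → t≈0.762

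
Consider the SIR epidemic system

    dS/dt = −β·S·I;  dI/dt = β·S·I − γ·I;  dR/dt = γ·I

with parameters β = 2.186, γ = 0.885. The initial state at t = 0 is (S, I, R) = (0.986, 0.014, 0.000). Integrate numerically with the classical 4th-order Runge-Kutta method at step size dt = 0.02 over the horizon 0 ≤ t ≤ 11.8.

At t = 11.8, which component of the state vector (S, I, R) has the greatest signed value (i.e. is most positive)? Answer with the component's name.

largest component: R

t=0.000: state=(0.986, 0.014, 0.000)
step 1 (dt=0.02): k1=(-0.030, 0.018, 0.012), k2=(-0.031, 0.018, 0.013), k3=(-0.031, 0.018, 0.013), k4=(-0.031, 0.018, 0.013); state += dt/6·(k1+2k2+2k3+k4)
t=0.020: state=(0.985, 0.014, 0.000)
t=0.040: state=(0.985, 0.015, 0.001)
t=0.060: state=(0.984, 0.015, 0.001)
continuing one RK4 step at a time; state shown every 25 steps (Δt=0.5):
t=0.500: state=(0.965, 0.026, 0.009)
t=1.000: state=(0.928, 0.047, 0.024)
t=1.500: state=(0.866, 0.081, 0.052)
t=2.000: state=(0.773, 0.128, 0.098)
t=2.500: state=(0.653, 0.180, 0.167)
t=3.000: state=(0.524, 0.220, 0.256)
t=3.500: state=(0.407, 0.235, 0.358)
t=4.000: state=(0.317, 0.223, 0.460)
t=4.500: state=(0.251, 0.195, 0.553)
t=5.000: state=(0.207, 0.161, 0.632)
t=5.500: state=(0.177, 0.127, 0.696)
t=6.000: state=(0.156, 0.098, 0.745)
t=6.500: state=(0.142, 0.074, 0.783)
t=7.000: state=(0.133, 0.055, 0.812)
t=7.500: state=(0.126, 0.041, 0.833)
t=8.000: state=(0.121, 0.030, 0.849)
t=8.500: state=(0.118, 0.022, 0.860)
t=9.000: state=(0.115, 0.016, 0.869)
t=9.500: state=(0.114, 0.012, 0.875)
t=10.000: state=(0.112, 0.009, 0.879)
t=10.500: state=(0.112, 0.006, 0.882)
t=11.000: state=(0.111, 0.004, 0.885)
t=11.500: state=(0.110, 0.003, 0.886)
t=11.800: state=(0.110, 0.003, 0.887)
compare at T: S=0.110, I=0.003, R=0.887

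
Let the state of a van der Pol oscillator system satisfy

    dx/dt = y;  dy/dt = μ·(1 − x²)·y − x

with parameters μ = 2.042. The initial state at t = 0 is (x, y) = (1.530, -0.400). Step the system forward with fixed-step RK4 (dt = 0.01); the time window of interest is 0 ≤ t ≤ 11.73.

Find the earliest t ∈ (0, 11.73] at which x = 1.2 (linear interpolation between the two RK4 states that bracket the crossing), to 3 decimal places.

t = 0.625

t=0.000: state=(1.530, -0.400)
step 1 (dt=0.01): k1=(-0.400, -0.435), k2=(-0.402, -0.432), k3=(-0.402, -0.432), k4=(-0.404, -0.429); state += dt/6·(k1+2k2+2k3+k4)
t=0.010: state=(1.526, -0.404)
t=0.020: state=(1.522, -0.409)
t=0.030: state=(1.518, -0.413)
continuing one RK4 step at a time; state shown every 50 steps (Δt=0.5):
t=0.500: state=(1.280, -0.606)
t=0.620: state=(1.203, -0.671)
next step: t=0.630: state=(1.196, -0.677) — x has crossed 1.2
linear interpolation between t=0.620 (1.20320) and t=0.630 (1.19646) → t≈0.625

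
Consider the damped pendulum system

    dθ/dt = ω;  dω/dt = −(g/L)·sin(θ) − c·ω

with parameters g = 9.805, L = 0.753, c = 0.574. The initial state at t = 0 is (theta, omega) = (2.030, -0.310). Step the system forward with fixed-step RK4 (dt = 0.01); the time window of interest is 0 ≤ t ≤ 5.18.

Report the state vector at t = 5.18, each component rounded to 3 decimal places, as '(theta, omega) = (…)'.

(theta, omega) = (-0.050, 1.477)

t=0.000: state=(2.030, -0.310)
step 1 (dt=0.01): k1=(-0.310, -11.494), k2=(-0.367, -11.470), k3=(-0.367, -11.472), k4=(-0.425, -11.450); state += dt/6·(k1+2k2+2k3+k4)
t=0.010: state=(2.026, -0.425)
t=0.020: state=(2.022, -0.539)
t=0.030: state=(2.016, -0.653)
continuing one RK4 step at a time; state shown every 20 steps (Δt=0.2):
t=0.200: state=(1.741, -2.579)
t=0.400: state=(1.006, -4.670)
t=0.600: state=(-0.027, -5.269)
t=0.800: state=(-0.937, -3.515)
t=1.000: state=(-1.376, -0.855)
t=1.200: state=(-1.291, 1.649)
t=1.400: state=(-0.753, 3.577)
t=1.600: state=(0.040, 4.024)
t=1.800: state=(0.729, 2.614)
t=2.000: state=(1.032, 0.380)
t=2.200: state=(0.890, -1.723)
t=2.400: state=(0.395, -3.030)
t=2.600: state=(-0.223, -2.889)
t=2.800: state=(-0.672, -1.458)
t=3.000: state=(-0.779, 0.390)
t=3.200: state=(-0.539, 1.895)
t=3.400: state=(-0.085, 2.450)
t=3.600: state=(0.359, 1.814)
t=3.800: state=(0.591, 0.440)
t=4.000: state=(0.533, -0.967)
t=4.200: state=(0.242, -1.814)
t=4.400: state=(-0.130, -1.743)
t=4.600: state=(-0.401, -0.870)
t=4.800: state=(-0.458, 0.294)
t=5.000: state=(-0.300, 1.204)
t=5.180: state=(-0.050, 1.477)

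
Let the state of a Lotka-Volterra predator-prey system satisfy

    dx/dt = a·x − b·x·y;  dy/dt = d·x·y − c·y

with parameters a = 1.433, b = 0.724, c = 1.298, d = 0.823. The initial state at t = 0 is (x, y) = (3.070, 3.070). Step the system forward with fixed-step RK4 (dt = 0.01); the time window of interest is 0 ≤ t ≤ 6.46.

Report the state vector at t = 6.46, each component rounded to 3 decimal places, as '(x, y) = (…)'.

(x, y) = (0.557, 2.263)

t=0.000: state=(3.070, 3.070)
step 1 (dt=0.01): k1=(-2.424, 3.772), k2=(-2.456, 3.764), k3=(-2.456, 3.764), k4=(-2.488, 3.755); state += dt/6·(k1+2k2+2k3+k4)
t=0.010: state=(3.045, 3.108)
t=0.020: state=(3.020, 3.145)
t=0.030: state=(2.994, 3.182)
continuing one RK4 step at a time; state shown every 25 steps (Δt=0.25):
t=0.250: state=(2.330, 3.881)
t=0.500: state=(1.592, 4.187)
t=0.750: state=(1.082, 3.968)
t=1.000: state=(0.788, 3.466)
t=1.250: state=(0.634, 2.895)
t=1.500: state=(0.564, 2.365)
t=1.750: state=(0.549, 1.915)
t=2.000: state=(0.574, 1.553)
t=2.250: state=(0.637, 1.271)
t=2.500: state=(0.739, 1.058)
t=2.750: state=(0.886, 0.903)
t=3.000: state=(1.088, 0.799)
t=3.250: state=(1.355, 0.742)
t=3.500: state=(1.698, 0.733)
t=3.750: state=(2.120, 0.784)
t=4.000: state=(2.604, 0.920)
t=4.250: state=(3.084, 1.196)
t=4.500: state=(3.412, 1.694)
t=4.750: state=(3.360, 2.478)
t=5.000: state=(2.821, 3.409)
t=5.250: state=(2.037, 4.064)
t=5.500: state=(1.373, 4.156)
t=5.750: state=(0.952, 3.801)
t=6.000: state=(0.718, 3.255)
t=6.250: state=(0.600, 2.691)
t=6.460: state=(0.557, 2.263)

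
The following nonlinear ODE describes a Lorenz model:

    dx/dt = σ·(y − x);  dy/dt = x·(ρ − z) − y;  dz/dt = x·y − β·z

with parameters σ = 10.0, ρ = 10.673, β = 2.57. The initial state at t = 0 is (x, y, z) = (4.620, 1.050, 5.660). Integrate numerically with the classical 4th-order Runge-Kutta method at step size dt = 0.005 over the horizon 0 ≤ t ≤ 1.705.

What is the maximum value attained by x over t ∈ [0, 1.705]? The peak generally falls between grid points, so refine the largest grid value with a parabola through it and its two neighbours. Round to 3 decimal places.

max x = 7.346

t=0.000: state=(4.620, 1.050, 5.660)
step 1 (dt=0.005): k1=(-35.700, 22.110, -9.695), k2=(-34.255, 21.717, -9.476), k3=(-34.301, 21.734, -9.478), k4=(-32.898, 21.352, -9.270); state += dt/6·(k1+2k2+2k3+k4)
t=0.005: state=(4.449, 1.159, 5.613)
t=0.010: state=(4.291, 1.264, 5.567)
t=0.015: state=(4.146, 1.365, 5.524)
continuing one RK4 step at a time; state shown every 20 steps (Δt=0.1):
t=0.100: state=(3.031, 2.763, 4.982)
t=0.200: state=(3.395, 4.233, 4.828)
t=0.300: state=(4.532, 5.910, 5.519)
t=0.400: state=(6.008, 7.476, 7.447)
t=0.500: state=(7.172, 7.862, 10.373)
t=0.600: state=(7.154, 6.416, 12.670)
t=0.700: state=(5.916, 4.370, 12.903)
t=0.800: state=(4.429, 3.129, 11.634)
t=0.900: state=(3.441, 2.774, 9.982)
t=1.000: state=(3.064, 2.951, 8.519)
t=1.100: state=(3.169, 3.473, 7.458)
t=1.200: state=(3.645, 4.282, 6.928)
t=1.300: state=(4.416, 5.301, 7.069)
t=1.400: state=(5.348, 6.278, 7.993)
t=1.500: state=(6.143, 6.729, 9.544)
t=1.600: state=(6.394, 6.279, 11.049)
t=1.700: state=(5.942, 5.213, 11.695)
t=1.705: state=(5.905, 5.156, 11.698)
largest grid value and its neighbours: x(0.545)=7.34468, x(0.550)=7.34584, x(0.555)=7.34327
parabola through these three points peaks at t≈0.549 with x≈7.34591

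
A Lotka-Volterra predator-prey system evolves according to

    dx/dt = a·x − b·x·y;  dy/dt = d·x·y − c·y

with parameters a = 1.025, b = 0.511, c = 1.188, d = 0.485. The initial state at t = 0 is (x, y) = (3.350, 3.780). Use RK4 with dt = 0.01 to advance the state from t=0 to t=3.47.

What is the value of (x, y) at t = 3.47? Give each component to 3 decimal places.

t=0.000: state=(3.350, 3.780)
step 1 (dt=0.01): k1=(-3.037, 1.651), k2=(-3.037, 1.627), k3=(-3.037, 1.627), k4=(-3.037, 1.602); state += dt/6·(k1+2k2+2k3+k4)
t=0.010: state=(3.320, 3.796)
t=0.020: state=(3.289, 3.812)
t=0.030: state=(3.259, 3.827)
continuing one RK4 step at a time; state shown every 20 steps (Δt=0.2):
t=0.200: state=(2.757, 4.007)
t=0.400: state=(2.242, 4.023)
t=0.600: state=(1.837, 3.862)
t=0.800: state=(1.540, 3.585)
t=1.000: state=(1.333, 3.247)
t=1.200: state=(1.196, 2.893)
t=1.400: state=(1.111, 2.550)
t=1.600: state=(1.069, 2.235)
t=1.800: state=(1.059, 1.953)
t=2.000: state=(1.079, 1.708)
t=2.200: state=(1.125, 1.498)
t=2.400: state=(1.196, 1.322)
t=2.600: state=(1.292, 1.176)
t=2.800: state=(1.415, 1.057)
t=3.000: state=(1.567, 0.963)
t=3.200: state=(1.750, 0.892)
t=3.400: state=(1.967, 0.842)
t=3.470: state=(2.051, 0.829)

(x, y) = (2.051, 0.829)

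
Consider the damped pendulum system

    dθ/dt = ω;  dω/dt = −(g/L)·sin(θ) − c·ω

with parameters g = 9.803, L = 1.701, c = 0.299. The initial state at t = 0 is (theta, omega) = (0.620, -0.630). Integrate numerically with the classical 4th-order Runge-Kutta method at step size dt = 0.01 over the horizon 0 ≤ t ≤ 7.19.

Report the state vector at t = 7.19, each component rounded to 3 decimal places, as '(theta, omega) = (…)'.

(theta, omega) = (0.026, 0.527)

t=0.000: state=(0.620, -0.630)
step 1 (dt=0.01): k1=(-0.630, -3.160), k2=(-0.646, -3.141), k3=(-0.646, -3.140), k4=(-0.661, -3.120); state += dt/6·(k1+2k2+2k3+k4)
t=0.010: state=(0.614, -0.661)
t=0.020: state=(0.607, -0.692)
t=0.030: state=(0.600, -0.723)
continuing one RK4 step at a time; state shown every 25 steps (Δt=0.25):
t=0.250: state=(0.376, -1.260)
t=0.500: state=(0.027, -1.449)
t=0.750: state=(-0.306, -1.140)
t=1.000: state=(-0.514, -0.487)
t=1.250: state=(-0.541, 0.266)
t=1.500: state=(-0.392, 0.886)
t=1.750: state=(-0.125, 1.183)
t=2.000: state=(0.164, 1.065)
t=2.250: state=(0.378, 0.602)
t=2.500: state=(0.452, -0.017)
t=2.750: state=(0.373, -0.587)
t=3.000: state=(0.177, -0.930)
t=3.250: state=(-0.064, -0.940)
t=3.500: state=(-0.266, -0.635)
t=3.750: state=(-0.365, -0.144)
t=4.000: state=(-0.337, 0.357)
t=4.250: state=(-0.199, 0.708)
t=4.500: state=(-0.005, 0.799)
t=4.750: state=(0.177, 0.615)
t=5.000: state=(0.287, 0.241)
t=5.250: state=(0.293, -0.185)
t=5.500: state=(0.202, -0.521)
t=5.750: state=(0.049, -0.659)
t=6.000: state=(-0.108, -0.567)
t=6.250: state=(-0.219, -0.291)
t=6.500: state=(-0.248, 0.061)
t=6.750: state=(-0.192, 0.367)
t=7.000: state=(-0.076, 0.530)
t=7.190: state=(0.026, 0.527)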